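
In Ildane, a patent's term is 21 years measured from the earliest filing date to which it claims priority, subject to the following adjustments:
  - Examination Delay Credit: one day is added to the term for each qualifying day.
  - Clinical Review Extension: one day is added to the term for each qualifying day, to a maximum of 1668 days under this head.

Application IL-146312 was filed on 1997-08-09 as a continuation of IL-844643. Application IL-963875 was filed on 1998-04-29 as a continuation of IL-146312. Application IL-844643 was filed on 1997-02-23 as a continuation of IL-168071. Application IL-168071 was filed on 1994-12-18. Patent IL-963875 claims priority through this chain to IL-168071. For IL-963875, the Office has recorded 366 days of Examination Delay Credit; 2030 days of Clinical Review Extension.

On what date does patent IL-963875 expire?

2021-07-13

Earliest priority filing: 18 December 1994.
Base term: 18 December 1994 + 21 years → 18 December 2015.
Examination Delay Credit: +366 days → 18 December 2016.
Clinical Review Extension: 2030 days claimed exceeds the 1668-day cap, so +1668 days → 13 July 2021.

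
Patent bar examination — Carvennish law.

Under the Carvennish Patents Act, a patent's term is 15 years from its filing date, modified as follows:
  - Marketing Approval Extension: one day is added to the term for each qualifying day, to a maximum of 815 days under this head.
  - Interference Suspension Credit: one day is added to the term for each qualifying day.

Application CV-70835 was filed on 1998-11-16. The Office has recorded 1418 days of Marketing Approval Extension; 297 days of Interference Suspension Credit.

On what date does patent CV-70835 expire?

Base term: filing date + 15 years → 16 November 2013.
Marketing Approval Extension: 1418 days claimed exceeds the 815-day cap, so +815 days → 9 February 2016.
Interference Suspension Credit: +297 days → 2 December 2016.

December 2, 2016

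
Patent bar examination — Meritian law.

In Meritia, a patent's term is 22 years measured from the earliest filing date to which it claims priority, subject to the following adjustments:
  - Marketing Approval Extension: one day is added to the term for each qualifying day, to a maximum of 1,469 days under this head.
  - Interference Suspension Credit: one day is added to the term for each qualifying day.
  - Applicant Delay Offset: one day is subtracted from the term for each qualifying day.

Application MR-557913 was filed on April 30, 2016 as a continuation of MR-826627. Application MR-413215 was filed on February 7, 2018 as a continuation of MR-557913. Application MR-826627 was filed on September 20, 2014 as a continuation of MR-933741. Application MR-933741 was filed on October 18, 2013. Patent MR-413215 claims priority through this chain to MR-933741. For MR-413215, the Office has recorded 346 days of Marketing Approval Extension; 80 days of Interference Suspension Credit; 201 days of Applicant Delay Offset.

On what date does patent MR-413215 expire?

2036-05-30

Earliest priority filing: 18 October 2013.
Base term: 18 October 2013 + 22 years → 18 October 2035.
Marketing Approval Extension: 346 days (within the 1469-day cap) → +346 days → 28 September 2036.
Interference Suspension Credit: +80 days → 17 December 2036.
Applicant Delay Offset: −201 days → 30 May 2036.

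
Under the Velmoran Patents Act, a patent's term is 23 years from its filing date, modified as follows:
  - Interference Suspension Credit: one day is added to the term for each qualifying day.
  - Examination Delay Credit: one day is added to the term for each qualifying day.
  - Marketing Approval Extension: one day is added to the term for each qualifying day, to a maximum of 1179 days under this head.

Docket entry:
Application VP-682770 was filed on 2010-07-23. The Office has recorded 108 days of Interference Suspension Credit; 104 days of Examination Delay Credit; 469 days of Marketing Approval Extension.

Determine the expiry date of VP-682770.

Base term: filing date + 23 years → 23 July 2033.
Interference Suspension Credit: +108 days → 8 November 2033.
Examination Delay Credit: +104 days → 20 February 2034.
Marketing Approval Extension: 469 days (within the 1179-day cap) → +469 days → 4 June 2035.

June 4, 2035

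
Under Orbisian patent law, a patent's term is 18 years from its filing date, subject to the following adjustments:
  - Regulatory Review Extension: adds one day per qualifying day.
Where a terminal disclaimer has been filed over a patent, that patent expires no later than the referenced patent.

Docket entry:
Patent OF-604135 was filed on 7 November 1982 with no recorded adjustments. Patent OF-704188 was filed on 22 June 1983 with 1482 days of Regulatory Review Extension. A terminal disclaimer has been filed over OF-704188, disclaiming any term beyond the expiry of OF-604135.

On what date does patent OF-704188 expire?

Natural term of OF-704188:
  Base: filing + 18 years → 22 June 2001.
  Regulatory Review Extension: +1482 days → 13 July 2005.
Expiry of referenced patent OF-604135:
  Base: filing + 18 years → 7 November 2000.
Terminal disclaimer: OF-704188 expires on the earlier of 13 July 2005 and 7 November 2000.

2000-11-07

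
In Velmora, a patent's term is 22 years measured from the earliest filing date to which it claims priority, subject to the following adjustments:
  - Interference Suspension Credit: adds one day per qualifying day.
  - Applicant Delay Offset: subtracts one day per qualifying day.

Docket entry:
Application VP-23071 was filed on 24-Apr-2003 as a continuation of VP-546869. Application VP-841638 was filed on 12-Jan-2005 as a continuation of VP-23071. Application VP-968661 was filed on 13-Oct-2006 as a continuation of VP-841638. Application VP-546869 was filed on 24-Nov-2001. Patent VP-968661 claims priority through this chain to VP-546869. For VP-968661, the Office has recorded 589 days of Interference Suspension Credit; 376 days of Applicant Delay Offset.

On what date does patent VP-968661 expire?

Earliest priority filing: 24 November 2001.
Base term: 24 November 2001 + 22 years → 24 November 2023.
Interference Suspension Credit: +589 days → 5 July 2025.
Applicant Delay Offset: −376 days → 24 June 2024.

2024-06-24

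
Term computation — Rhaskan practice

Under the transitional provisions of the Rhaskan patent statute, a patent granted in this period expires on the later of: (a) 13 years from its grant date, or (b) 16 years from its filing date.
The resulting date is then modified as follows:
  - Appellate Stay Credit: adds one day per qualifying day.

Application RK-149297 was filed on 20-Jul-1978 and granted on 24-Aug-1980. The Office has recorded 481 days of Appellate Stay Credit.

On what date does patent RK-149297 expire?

(a) grant + 13 years → 24 August 1993.
(b) filing + 16 years → 20 July 1994.
Later of the two: 20 July 1994.
Appellate Stay Credit: +481 days → 13 November 1995.

November 13, 1995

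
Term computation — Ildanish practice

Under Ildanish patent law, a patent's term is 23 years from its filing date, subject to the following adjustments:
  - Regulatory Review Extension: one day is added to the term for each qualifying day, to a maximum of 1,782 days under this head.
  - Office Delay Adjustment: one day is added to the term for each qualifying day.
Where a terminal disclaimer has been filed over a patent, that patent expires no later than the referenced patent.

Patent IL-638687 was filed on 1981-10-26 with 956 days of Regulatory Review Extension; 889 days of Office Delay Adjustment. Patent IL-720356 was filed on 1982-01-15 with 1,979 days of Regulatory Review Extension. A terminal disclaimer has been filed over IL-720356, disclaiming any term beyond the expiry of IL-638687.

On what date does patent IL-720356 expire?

Natural term of IL-720356:
  Base: filing + 23 years → 15 January 2005.
  Regulatory Review Extension: 1979 days claimed exceeds the 1782-day cap, so +1782 days → 2 December 2009.
Expiry of referenced patent IL-638687:
  Base: filing + 23 years → 26 October 2004.
  Regulatory Review Extension: 956 days (within the 1782-day cap) → +956 days → 9 June 2007.
  Office Delay Adjustment: +889 days → 14 November 2009.
Terminal disclaimer: IL-720356 expires on the earlier of 2 December 2009 and 14 November 2009.

2009-11-14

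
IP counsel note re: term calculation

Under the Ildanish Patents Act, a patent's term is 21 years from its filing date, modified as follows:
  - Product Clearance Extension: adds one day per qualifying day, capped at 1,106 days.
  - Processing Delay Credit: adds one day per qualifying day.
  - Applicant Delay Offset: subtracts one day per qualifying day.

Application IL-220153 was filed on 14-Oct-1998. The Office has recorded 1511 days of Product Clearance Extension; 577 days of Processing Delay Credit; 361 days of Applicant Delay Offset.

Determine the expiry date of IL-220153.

2023-05-28

Base term: filing date + 21 years → 14 October 2019.
Product Clearance Extension: 1511 days claimed exceeds the 1106-day cap, so +1106 days → 24 October 2022.
Processing Delay Credit: +577 days → 23 May 2024.
Applicant Delay Offset: −361 days → 28 May 2023.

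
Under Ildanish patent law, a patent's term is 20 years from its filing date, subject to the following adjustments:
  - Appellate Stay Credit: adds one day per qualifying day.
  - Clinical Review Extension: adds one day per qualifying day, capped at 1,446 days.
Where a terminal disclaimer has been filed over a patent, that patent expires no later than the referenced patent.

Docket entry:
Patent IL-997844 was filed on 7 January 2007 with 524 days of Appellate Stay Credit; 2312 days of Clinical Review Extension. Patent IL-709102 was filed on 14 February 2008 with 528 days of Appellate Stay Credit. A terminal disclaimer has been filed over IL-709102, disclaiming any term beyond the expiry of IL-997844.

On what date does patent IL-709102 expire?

Natural term of IL-709102:
  Base: filing + 20 years → 14 February 2028.
  Appellate Stay Credit: +528 days → 26 July 2029.
Expiry of referenced patent IL-997844:
  Base: filing + 20 years → 7 January 2027.
  Appellate Stay Credit: +524 days → 14 June 2028.
  Clinical Review Extension: 2312 days claimed exceeds the 1446-day cap, so +1446 days → 30 May 2032.
Terminal disclaimer: IL-709102 expires on the earlier of 26 July 2029 and 30 May 2032.

July 26, 2029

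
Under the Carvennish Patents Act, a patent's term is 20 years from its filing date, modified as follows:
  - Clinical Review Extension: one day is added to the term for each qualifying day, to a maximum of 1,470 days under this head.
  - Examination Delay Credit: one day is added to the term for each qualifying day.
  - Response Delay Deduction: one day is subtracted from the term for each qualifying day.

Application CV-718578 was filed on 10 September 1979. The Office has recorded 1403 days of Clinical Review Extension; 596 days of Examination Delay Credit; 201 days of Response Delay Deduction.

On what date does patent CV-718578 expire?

2004-08-12

Base term: filing date + 20 years → 10 September 1999.
Clinical Review Extension: 1403 days (within the 1470-day cap) → +1403 days → 14 July 2003.
Examination Delay Credit: +596 days → 1 March 2005.
Response Delay Deduction: −201 days → 12 August 2004.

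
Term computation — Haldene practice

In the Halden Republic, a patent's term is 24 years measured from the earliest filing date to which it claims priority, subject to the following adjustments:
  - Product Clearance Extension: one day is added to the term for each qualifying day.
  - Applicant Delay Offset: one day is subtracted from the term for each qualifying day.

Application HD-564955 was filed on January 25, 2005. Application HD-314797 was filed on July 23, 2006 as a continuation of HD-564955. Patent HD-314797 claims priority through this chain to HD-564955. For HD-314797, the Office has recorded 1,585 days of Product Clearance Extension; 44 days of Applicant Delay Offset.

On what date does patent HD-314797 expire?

Earliest priority filing: 25 January 2005.
Base term: 25 January 2005 + 24 years → 25 January 2029.
Product Clearance Extension: +1585 days → 29 May 2033.
Applicant Delay Offset: −44 days → 15 April 2033.

April 15, 2033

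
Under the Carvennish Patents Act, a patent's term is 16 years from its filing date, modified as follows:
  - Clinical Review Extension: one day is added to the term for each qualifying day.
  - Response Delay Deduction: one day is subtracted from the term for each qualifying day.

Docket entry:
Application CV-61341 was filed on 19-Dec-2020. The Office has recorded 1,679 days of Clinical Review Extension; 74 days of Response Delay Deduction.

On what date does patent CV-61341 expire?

May 12, 2041

Base term: filing date + 16 years → 19 December 2036.
Clinical Review Extension: +1679 days → 25 July 2041.
Response Delay Deduction: −74 days → 12 May 2041.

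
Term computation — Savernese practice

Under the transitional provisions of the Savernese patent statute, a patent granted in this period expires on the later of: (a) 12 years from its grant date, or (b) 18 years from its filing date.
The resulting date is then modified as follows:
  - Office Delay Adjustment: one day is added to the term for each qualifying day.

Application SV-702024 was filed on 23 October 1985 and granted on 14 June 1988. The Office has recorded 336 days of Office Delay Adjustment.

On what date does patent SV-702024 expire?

2004-09-23

(a) grant + 12 years → 14 June 2000.
(b) filing + 18 years → 23 October 2003.
Later of the two: 23 October 2003.
Office Delay Adjustment: +336 days → 23 September 2004.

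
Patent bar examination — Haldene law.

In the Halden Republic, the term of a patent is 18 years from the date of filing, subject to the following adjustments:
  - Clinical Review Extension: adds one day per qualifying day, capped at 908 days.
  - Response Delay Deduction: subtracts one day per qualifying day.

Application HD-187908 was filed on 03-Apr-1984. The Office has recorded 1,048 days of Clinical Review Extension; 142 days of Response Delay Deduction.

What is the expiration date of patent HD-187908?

May 8, 2004

Base term: filing date + 18 years → 3 April 2002.
Clinical Review Extension: 1048 days claimed exceeds the 908-day cap, so +908 days → 27 September 2004.
Response Delay Deduction: −142 days → 8 May 2004.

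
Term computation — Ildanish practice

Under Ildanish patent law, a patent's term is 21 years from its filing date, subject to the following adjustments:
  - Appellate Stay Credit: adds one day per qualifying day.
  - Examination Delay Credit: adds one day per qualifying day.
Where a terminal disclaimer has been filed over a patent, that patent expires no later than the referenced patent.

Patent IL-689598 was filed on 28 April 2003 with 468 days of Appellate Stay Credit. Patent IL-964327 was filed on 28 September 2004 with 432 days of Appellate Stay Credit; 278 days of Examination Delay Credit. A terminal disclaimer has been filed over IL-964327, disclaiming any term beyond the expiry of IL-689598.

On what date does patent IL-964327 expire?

2025-08-09

Natural term of IL-964327:
  Base: filing + 21 years → 28 September 2025.
  Appellate Stay Credit: +432 days → 4 December 2026.
  Examination Delay Credit: +278 days → 8 September 2027.
Expiry of referenced patent IL-689598:
  Base: filing + 21 years → 28 April 2024.
  Appellate Stay Credit: +468 days → 9 August 2025.
Terminal disclaimer: IL-964327 expires on the earlier of 8 September 2027 and 9 August 2025.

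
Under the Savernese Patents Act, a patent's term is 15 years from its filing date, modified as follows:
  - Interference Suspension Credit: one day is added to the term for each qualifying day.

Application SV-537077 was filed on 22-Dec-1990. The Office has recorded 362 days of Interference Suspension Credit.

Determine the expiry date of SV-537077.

Base term: filing date + 15 years → 22 December 2005.
Interference Suspension Credit: +362 days → 19 December 2006.

2006-12-19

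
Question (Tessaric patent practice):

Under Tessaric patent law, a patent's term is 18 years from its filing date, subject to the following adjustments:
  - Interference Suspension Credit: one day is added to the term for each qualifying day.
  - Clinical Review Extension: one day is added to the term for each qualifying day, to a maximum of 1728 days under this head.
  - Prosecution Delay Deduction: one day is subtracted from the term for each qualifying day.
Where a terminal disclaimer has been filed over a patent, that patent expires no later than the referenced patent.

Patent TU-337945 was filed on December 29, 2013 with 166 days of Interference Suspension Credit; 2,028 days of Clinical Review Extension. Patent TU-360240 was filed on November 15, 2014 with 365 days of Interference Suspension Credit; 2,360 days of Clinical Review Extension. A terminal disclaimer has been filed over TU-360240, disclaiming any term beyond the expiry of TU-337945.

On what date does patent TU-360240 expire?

March 6, 2037

Natural term of TU-360240:
  Base: filing + 18 years → 15 November 2032.
  Interference Suspension Credit: +365 days → 15 November 2033.
  Clinical Review Extension: 2360 days claimed exceeds the 1728-day cap, so +1728 days → 9 August 2038.
Expiry of referenced patent TU-337945:
  Base: filing + 18 years → 29 December 2031.
  Interference Suspension Credit: +166 days → 12 June 2032.
  Clinical Review Extension: 2028 days claimed exceeds the 1728-day cap, so +1728 days → 6 March 2037.
Terminal disclaimer: TU-360240 expires on the earlier of 9 August 2038 and 6 March 2037.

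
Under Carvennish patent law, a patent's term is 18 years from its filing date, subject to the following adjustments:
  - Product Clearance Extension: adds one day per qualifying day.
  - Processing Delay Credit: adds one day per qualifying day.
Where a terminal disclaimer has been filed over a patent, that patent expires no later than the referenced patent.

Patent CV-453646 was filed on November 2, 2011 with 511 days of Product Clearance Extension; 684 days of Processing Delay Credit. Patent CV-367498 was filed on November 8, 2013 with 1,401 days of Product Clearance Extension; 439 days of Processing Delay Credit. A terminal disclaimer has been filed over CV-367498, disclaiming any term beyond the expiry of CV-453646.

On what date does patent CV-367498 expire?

February 9, 2033

Natural term of CV-367498:
  Base: filing + 18 years → 8 November 2031.
  Product Clearance Extension: +1401 days → 9 September 2035.
  Processing Delay Credit: +439 days → 21 November 2036.
Expiry of referenced patent CV-453646:
  Base: filing + 18 years → 2 November 2029.
  Product Clearance Extension: +511 days → 28 March 2031.
  Processing Delay Credit: +684 days → 9 February 2033.
Terminal disclaimer: CV-367498 expires on the earlier of 21 November 2036 and 9 February 2033.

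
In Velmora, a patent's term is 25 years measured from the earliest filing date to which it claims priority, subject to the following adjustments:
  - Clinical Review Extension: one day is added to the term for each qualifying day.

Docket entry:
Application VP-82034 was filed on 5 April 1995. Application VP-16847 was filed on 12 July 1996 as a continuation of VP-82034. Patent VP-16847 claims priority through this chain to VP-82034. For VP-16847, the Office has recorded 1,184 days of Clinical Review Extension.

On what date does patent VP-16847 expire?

Earliest priority filing: 5 April 1995.
Base term: 5 April 1995 + 25 years → 5 April 2020.
Clinical Review Extension: +1184 days → 3 July 2023.

July 3, 2023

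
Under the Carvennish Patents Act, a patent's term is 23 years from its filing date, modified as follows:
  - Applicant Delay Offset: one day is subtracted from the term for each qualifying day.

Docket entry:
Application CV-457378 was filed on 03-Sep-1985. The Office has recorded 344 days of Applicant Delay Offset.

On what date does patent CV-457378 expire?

Base term: filing date + 23 years → 3 September 2008.
Applicant Delay Offset: −344 days → 25 September 2007.

2007-09-25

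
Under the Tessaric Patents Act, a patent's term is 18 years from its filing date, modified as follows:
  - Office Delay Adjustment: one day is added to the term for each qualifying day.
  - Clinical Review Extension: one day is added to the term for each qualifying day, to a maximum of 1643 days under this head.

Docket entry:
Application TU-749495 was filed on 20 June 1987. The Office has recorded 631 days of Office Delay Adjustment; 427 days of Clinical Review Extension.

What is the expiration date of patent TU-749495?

Base term: filing date + 18 years → 20 June 2005.
Office Delay Adjustment: +631 days → 13 March 2007.
Clinical Review Extension: 427 days (within the 1643-day cap) → +427 days → 13 May 2008.

2008-05-13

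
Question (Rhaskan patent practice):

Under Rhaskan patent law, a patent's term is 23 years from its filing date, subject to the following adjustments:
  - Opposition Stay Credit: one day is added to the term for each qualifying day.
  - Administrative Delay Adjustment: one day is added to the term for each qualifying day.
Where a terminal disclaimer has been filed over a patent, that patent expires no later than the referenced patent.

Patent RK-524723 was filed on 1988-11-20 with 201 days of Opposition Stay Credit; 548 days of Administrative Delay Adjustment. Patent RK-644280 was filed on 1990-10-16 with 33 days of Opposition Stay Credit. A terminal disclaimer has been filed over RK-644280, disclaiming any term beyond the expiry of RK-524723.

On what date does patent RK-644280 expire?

November 18, 2013

Natural term of RK-644280:
  Base: filing + 23 years → 16 October 2013.
  Opposition Stay Credit: +33 days → 18 November 2013.
Expiry of referenced patent RK-524723:
  Base: filing + 23 years → 20 November 2011.
  Opposition Stay Credit: +201 days → 8 June 2012.
  Administrative Delay Adjustment: +548 days → 8 December 2013.
Terminal disclaimer: RK-644280 expires on the earlier of 18 November 2013 and 8 December 2013.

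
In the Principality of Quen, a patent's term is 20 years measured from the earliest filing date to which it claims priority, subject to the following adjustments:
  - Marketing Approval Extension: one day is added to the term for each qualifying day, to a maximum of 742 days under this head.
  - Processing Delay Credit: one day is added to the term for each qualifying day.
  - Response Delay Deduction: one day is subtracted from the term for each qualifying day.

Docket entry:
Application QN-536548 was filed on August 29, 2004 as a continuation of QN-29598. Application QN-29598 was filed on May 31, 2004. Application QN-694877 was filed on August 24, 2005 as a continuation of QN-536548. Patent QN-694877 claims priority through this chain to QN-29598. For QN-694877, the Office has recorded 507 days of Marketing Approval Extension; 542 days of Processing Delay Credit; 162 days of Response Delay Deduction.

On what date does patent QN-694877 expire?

Earliest priority filing: 31 May 2004.
Base term: 31 May 2004 + 20 years → 31 May 2024.
Marketing Approval Extension: 507 days (within the 742-day cap) → +507 days → 20 October 2025.
Processing Delay Credit: +542 days → 15 April 2027.
Response Delay Deduction: −162 days → 4 November 2026.

2026-11-04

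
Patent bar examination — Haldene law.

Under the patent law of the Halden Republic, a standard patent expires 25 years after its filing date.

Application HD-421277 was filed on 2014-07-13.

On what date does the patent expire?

2039-07-13

Filing date + 25 years → 13 July 2039.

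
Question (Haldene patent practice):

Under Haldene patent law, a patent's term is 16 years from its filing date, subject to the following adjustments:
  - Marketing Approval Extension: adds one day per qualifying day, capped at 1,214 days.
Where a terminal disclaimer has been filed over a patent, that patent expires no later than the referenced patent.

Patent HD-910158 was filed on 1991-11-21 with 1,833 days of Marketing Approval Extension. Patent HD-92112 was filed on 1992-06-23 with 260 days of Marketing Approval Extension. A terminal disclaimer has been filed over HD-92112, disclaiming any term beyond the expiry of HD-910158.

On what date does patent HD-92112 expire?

March 10, 2009

Natural term of HD-92112:
  Base: filing + 16 years → 23 June 2008.
  Marketing Approval Extension: 260 days (within the 1214-day cap) → +260 days → 10 March 2009.
Expiry of referenced patent HD-910158:
  Base: filing + 16 years → 21 November 2007.
  Marketing Approval Extension: 1833 days claimed exceeds the 1214-day cap, so +1214 days → 19 March 2011.
Terminal disclaimer: HD-92112 expires on the earlier of 10 March 2009 and 19 March 2011.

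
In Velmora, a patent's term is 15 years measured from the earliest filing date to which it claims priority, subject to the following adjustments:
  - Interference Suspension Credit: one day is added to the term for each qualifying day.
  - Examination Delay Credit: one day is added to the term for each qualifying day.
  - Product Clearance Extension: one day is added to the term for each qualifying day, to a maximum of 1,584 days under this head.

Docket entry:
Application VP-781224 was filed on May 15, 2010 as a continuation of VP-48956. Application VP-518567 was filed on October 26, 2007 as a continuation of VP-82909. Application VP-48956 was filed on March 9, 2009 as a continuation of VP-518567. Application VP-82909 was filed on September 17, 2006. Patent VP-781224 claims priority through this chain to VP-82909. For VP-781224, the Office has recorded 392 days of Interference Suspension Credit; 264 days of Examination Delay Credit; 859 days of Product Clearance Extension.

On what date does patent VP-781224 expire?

Earliest priority filing: 17 September 2006.
Base term: 17 September 2006 + 15 years → 17 September 2021.
Interference Suspension Credit: +392 days → 14 October 2022.
Examination Delay Credit: +264 days → 5 July 2023.
Product Clearance Extension: 859 days (within the 1584-day cap) → +859 days → 10 November 2025.

November 10, 2025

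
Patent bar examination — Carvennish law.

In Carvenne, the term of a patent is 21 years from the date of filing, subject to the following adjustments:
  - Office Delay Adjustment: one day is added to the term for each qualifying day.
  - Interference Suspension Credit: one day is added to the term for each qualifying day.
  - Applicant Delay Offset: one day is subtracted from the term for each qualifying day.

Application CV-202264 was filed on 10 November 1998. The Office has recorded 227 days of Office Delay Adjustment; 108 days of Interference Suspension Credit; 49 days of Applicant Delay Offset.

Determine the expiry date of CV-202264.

Base term: filing date + 21 years → 10 November 2019.
Office Delay Adjustment: +227 days → 24 June 2020.
Interference Suspension Credit: +108 days → 10 October 2020.
Applicant Delay Offset: −49 days → 22 August 2020.

2020-08-22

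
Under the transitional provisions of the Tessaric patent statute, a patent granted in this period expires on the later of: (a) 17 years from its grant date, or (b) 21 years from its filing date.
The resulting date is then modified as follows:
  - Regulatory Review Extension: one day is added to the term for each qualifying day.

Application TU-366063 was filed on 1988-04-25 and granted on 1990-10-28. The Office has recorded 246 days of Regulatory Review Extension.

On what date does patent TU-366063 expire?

December 27, 2009

(a) grant + 17 years → 28 October 2007.
(b) filing + 21 years → 25 April 2009.
Later of the two: 25 April 2009.
Regulatory Review Extension: +246 days → 27 December 2009.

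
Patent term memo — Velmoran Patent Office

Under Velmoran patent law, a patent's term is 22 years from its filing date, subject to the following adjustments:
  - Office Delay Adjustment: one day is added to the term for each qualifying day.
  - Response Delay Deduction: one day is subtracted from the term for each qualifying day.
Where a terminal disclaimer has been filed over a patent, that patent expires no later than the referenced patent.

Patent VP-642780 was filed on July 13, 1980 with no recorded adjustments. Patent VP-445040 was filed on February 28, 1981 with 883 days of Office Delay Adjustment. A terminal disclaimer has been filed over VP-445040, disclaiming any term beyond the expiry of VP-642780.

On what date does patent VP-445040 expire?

Natural term of VP-445040:
  Base: filing + 22 years → 28 February 2003.
  Office Delay Adjustment: +883 days → 30 July 2005.
Expiry of referenced patent VP-642780:
  Base: filing + 22 years → 13 July 2002.
Terminal disclaimer: VP-445040 expires on the earlier of 30 July 2005 and 13 July 2002.

July 13, 2002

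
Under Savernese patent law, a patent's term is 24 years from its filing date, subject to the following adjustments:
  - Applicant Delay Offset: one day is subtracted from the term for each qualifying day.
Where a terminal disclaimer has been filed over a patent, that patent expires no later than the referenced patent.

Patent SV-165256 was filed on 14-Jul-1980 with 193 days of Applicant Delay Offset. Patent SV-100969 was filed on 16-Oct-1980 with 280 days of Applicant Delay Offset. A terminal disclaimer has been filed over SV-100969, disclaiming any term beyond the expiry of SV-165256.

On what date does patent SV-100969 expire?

2004-01-03

Natural term of SV-100969:
  Base: filing + 24 years → 16 October 2004.
  Applicant Delay Offset: −280 days → 10 January 2004.
Expiry of referenced patent SV-165256:
  Base: filing + 24 years → 14 July 2004.
  Applicant Delay Offset: −193 days → 3 January 2004.
Terminal disclaimer: SV-100969 expires on the earlier of 10 January 2004 and 3 January 2004.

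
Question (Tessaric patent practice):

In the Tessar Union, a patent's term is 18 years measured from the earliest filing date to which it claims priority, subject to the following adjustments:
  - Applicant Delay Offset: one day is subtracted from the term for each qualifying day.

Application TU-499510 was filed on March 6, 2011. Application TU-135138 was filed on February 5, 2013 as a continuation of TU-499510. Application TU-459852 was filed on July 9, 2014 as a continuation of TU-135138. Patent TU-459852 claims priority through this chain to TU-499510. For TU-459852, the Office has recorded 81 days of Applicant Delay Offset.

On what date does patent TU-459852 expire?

Earliest priority filing: 6 March 2011.
Base term: 6 March 2011 + 18 years → 6 March 2029.
Applicant Delay Offset: −81 days → 15 December 2028.

December 15, 2028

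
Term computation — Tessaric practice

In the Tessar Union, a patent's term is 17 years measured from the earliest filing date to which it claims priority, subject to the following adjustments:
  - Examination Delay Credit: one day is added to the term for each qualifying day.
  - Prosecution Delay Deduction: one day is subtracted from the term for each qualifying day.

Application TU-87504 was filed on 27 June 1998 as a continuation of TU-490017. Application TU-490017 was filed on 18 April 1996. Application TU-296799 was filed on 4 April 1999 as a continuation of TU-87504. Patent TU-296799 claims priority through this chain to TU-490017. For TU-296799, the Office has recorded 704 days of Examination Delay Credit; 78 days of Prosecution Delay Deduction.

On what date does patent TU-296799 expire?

Earliest priority filing: 18 April 1996.
Base term: 18 April 1996 + 17 years → 18 April 2013.
Examination Delay Credit: +704 days → 23 March 2015.
Prosecution Delay Deduction: −78 days → 4 January 2015.

2015-01-04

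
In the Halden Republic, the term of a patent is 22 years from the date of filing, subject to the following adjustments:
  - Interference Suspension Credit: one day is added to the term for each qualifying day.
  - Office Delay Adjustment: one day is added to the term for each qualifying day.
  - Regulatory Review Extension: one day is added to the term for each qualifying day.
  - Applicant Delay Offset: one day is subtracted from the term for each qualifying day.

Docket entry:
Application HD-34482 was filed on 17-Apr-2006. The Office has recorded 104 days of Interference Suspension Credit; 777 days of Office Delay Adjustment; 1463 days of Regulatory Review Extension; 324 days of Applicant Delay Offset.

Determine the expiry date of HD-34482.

2033-10-28

Base term: filing date + 22 years → 17 April 2028.
Interference Suspension Credit: +104 days → 30 July 2028.
Office Delay Adjustment: +777 days → 15 September 2030.
Regulatory Review Extension: +1463 days → 17 September 2034.
Applicant Delay Offset: −324 days → 28 October 2033.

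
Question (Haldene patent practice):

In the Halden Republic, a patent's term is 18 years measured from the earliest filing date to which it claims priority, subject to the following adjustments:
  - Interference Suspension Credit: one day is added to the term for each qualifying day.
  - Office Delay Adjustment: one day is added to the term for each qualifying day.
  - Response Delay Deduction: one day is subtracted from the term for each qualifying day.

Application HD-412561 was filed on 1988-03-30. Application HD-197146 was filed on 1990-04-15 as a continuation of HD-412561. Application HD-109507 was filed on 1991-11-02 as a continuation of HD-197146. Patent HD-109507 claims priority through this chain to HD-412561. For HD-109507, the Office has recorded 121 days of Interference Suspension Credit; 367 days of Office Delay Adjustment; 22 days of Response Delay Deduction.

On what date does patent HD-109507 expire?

Earliest priority filing: 30 March 1988.
Base term: 30 March 1988 + 18 years → 30 March 2006.
Interference Suspension Credit: +121 days → 29 July 2006.
Office Delay Adjustment: +367 days → 31 July 2007.
Response Delay Deduction: −22 days → 9 July 2007.

2007-07-09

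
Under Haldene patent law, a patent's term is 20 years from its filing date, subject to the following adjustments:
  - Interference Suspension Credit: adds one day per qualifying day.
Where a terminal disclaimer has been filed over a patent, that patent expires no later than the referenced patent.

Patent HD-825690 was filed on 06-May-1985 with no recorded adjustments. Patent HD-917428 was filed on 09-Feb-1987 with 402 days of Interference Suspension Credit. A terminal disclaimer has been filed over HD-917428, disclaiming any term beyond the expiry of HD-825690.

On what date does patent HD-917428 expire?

May 6, 2005

Natural term of HD-917428:
  Base: filing + 20 years → 9 February 2007.
  Interference Suspension Credit: +402 days → 17 March 2008.
Expiry of referenced patent HD-825690:
  Base: filing + 20 years → 6 May 2005.
Terminal disclaimer: HD-917428 expires on the earlier of 17 March 2008 and 6 May 2005.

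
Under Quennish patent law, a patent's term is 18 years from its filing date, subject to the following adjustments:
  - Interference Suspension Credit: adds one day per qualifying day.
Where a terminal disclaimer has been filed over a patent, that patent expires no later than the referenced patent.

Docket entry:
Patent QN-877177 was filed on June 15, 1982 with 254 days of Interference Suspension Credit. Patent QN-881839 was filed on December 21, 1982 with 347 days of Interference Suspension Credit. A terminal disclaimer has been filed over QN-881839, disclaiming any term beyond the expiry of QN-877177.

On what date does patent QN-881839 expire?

Natural term of QN-881839:
  Base: filing + 18 years → 21 December 2000.
  Interference Suspension Credit: +347 days → 3 December 2001.
Expiry of referenced patent QN-877177:
  Base: filing + 18 years → 15 June 2000.
  Interference Suspension Credit: +254 days → 24 February 2001.
Terminal disclaimer: QN-881839 expires on the earlier of 3 December 2001 and 24 February 2001.

2001-02-24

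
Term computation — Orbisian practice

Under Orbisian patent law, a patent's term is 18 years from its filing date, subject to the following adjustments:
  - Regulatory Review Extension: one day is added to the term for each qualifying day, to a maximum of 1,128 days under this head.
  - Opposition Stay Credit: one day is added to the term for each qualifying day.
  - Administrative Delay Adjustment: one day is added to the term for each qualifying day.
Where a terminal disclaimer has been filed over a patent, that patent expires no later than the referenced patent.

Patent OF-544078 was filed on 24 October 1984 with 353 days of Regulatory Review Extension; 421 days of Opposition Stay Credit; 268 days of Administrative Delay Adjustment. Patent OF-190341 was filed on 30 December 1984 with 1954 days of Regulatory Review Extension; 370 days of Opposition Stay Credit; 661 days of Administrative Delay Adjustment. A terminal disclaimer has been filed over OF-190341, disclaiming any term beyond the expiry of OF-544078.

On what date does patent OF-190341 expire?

Natural term of OF-190341:
  Base: filing + 18 years → 30 December 2002.
  Regulatory Review Extension: 1954 days claimed exceeds the 1128-day cap, so +1128 days → 31 January 2006.
  Opposition Stay Credit: +370 days → 5 February 2007.
  Administrative Delay Adjustment: +661 days → 27 November 2008.
Expiry of referenced patent OF-544078:
  Base: filing + 18 years → 24 October 2002.
  Regulatory Review Extension: 353 days (within the 1128-day cap) → +353 days → 12 October 2003.
  Opposition Stay Credit: +421 days → 6 December 2004.
  Administrative Delay Adjustment: +268 days → 31 August 2005.
Terminal disclaimer: OF-190341 expires on the earlier of 27 November 2008 and 31 August 2005.

2005-08-31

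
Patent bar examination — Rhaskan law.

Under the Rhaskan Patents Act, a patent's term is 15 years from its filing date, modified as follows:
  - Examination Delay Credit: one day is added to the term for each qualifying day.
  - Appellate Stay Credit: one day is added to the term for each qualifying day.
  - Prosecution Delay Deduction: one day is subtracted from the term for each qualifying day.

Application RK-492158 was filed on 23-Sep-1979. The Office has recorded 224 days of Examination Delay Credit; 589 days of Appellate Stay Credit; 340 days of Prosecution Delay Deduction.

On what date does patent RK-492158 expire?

Base term: filing date + 15 years → 23 September 1994.
Examination Delay Credit: +224 days → 5 May 1995.
Appellate Stay Credit: +589 days → 14 December 1996.
Prosecution Delay Deduction: −340 days → 9 January 1996.

January 9, 1996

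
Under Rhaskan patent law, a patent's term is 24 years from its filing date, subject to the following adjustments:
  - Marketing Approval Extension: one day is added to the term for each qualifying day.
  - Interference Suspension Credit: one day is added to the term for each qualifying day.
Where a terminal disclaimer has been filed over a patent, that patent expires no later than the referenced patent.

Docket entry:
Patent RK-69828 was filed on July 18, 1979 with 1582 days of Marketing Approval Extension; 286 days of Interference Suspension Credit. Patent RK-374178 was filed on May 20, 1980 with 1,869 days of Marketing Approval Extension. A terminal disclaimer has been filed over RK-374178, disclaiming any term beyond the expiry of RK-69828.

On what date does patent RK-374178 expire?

Natural term of RK-374178:
  Base: filing + 24 years → 20 May 2004.
  Marketing Approval Extension: +1869 days → 2 July 2009.
Expiry of referenced patent RK-69828:
  Base: filing + 24 years → 18 July 2003.
  Marketing Approval Extension: +1582 days → 16 November 2007.
  Interference Suspension Credit: +286 days → 28 August 2008.
Terminal disclaimer: RK-374178 expires on the earlier of 2 July 2009 and 28 August 2008.

2008-08-28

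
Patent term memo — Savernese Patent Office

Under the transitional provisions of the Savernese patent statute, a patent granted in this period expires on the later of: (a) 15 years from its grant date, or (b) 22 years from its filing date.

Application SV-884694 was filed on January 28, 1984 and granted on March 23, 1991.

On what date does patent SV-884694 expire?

2006-03-23

(a) grant + 15 years → 23 March 2006.
(b) filing + 22 years → 28 January 2006.
Later of the two: 23 March 2006.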